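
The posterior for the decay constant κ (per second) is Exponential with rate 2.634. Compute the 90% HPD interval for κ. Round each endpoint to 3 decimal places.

[0.000, 0.874]

The exponential density is strictly decreasing on [0, ∞), so the HPD interval is anchored at 0: [0, q] with P(κ ≤ q) = 0.90.
q = −ln(1 − 0.90) / 2.634 = 2.3026 / 2.634 = 0.874.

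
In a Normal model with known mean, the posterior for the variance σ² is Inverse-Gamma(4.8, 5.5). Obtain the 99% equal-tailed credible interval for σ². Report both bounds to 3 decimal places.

[0.448, 5.544]

Inverse-Gamma(4.8, 5.5) quantiles: F⁻¹(0.005) and F⁻¹(0.995).
Equivalently, 1/σ² ~ Gamma(4.8, rate = 5.5); invert its 0.995 and 0.005 quantiles.
Posterior mean ≈ 1.447, SD ≈ 0.865; a Normal approximation gives roughly [-0.781, 3.675].
Exact: lower = 0.448; upper = 5.544.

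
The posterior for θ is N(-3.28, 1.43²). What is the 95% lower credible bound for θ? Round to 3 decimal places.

-5.632

Need L with P(θ ≥ L) = 0.95: L = -3.28 − z_{0.05}·1.43.
z = 1.645; L = -3.28 − 1.645 × 1.43 = -5.632.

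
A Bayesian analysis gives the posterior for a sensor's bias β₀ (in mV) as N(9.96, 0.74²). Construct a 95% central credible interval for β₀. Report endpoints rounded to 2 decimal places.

The posterior is symmetric, so the 95% equal-tailed interval is β₀ = 9.96 ± z·0.74 with z = 1.960.
Half-width: 1.960 × 0.74 = 1.45.
9.96 − 1.45 = 8.51; 9.96 + 1.45 = 11.41.

[8.51, 11.41]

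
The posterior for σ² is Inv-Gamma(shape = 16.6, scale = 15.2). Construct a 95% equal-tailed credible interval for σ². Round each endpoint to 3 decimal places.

Inverse-Gamma(16.6, 15.2) quantiles: F⁻¹(0.025) and F⁻¹(0.975).
Equivalently, 1/σ² ~ Gamma(16.6, rate = 15.2); invert its 0.975 and 0.025 quantiles.
Posterior mean ≈ 0.974, SD ≈ 0.255; a Normal approximation gives roughly [0.475, 1.474].
Exact: lower = 0.596; upper = 1.583.

[0.596, 1.583]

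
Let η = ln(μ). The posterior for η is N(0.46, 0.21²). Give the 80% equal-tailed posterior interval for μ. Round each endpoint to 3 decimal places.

[1.210, 2.073]

On the log scale the 80% interval is 0.46 ± 1.282 × 0.21 = [0.1909, 0.7291].
Exponentiate: [e^0.1909, e^0.7291] = [1.210, 2.073].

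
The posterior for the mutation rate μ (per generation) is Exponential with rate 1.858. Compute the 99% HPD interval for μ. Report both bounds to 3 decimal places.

The exponential density is strictly decreasing on [0, ∞), so the HPD interval is anchored at 0: [0, q] with P(μ ≤ q) = 0.99.
q = −ln(1 − 0.99) / 1.858 = 4.6052 / 1.858 = 2.479.

[0.000, 2.479]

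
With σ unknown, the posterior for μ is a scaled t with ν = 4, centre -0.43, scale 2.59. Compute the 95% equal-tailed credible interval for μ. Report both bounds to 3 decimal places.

The t_4 distribution is symmetric; the 95% interval is -0.43 ± t·2.59 with t_{0.975,4} = 2.776.
Half-width: 2.776 × 2.59 = 7.191.
-0.43 − 7.191 = -7.621; -0.43 + 7.191 = 6.761.

[-7.621, 6.761]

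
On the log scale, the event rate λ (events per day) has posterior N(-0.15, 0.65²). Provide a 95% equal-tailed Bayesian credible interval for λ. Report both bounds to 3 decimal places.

On the log scale the 95% interval is -0.15 ± 1.960 × 0.65 = [-1.4240, 1.1240].
Exponentiate: [e^-1.4240, e^1.1240] = [0.241, 3.077].

[0.241, 3.077]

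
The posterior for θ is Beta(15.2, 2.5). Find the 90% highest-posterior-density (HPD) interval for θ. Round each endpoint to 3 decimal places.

The posterior is unimodal and skewed, so the HPD interval has equal density at both endpoints and is the shortest 90% interval.
Solving f(0.741) = f(0.982) with F(0.982) − F(0.741) = 0.90 gives [0.741, 0.982].
For comparison, the equal-tailed interval is [0.706, 0.965]; the HPD is narrower and shifted toward the mode.

[0.741, 0.982]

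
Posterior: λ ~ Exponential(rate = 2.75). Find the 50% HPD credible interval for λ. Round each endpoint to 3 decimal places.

[0.000, 0.252]

The exponential density is strictly decreasing on [0, ∞), so the HPD interval is anchored at 0: [0, q] with P(λ ≤ q) = 0.50.
q = −ln(1 − 0.50) / 2.75 = 0.6931 / 2.75 = 0.252.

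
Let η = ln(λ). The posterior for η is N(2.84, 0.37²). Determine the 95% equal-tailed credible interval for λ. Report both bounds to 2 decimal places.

On the log scale the 95% interval is 2.84 ± 1.960 × 0.37 = [2.1148, 3.5652].
Exponentiate: [e^2.1148, e^3.5652] = [8.29, 35.35].

[8.29, 35.35]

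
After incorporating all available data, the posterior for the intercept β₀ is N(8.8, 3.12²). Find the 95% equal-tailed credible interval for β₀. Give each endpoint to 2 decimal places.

[2.68, 14.92]

The posterior is symmetric, so the 95% equal-tailed interval is β₀ = 8.8 ± z·3.12 with z = 1.960.
Half-width: 1.960 × 3.12 = 6.12.
8.8 − 6.12 = 2.68; 8.8 + 6.12 = 14.92.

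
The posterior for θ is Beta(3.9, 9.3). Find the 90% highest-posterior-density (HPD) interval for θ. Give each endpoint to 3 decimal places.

[0.097, 0.486]

The posterior is unimodal and skewed, so the HPD interval has equal density at both endpoints and is the shortest 90% interval.
Solving f(0.097) = f(0.486) with F(0.486) − F(0.097) = 0.90 gives [0.097, 0.486].
For comparison, the equal-tailed interval is [0.115, 0.512]; the HPD is narrower and shifted toward the mode.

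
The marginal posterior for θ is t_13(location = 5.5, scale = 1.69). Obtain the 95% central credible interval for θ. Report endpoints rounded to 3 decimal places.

The t_13 distribution is symmetric; the 95% interval is 5.5 ± t·1.69 with t_{0.975,13} = 2.160.
Half-width: 2.160 × 1.69 = 3.651.
5.5 − 3.651 = 1.849; 5.5 + 3.651 = 9.151.

[1.849, 9.151]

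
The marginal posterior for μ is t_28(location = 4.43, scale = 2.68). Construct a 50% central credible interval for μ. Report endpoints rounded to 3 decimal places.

The t_28 distribution is symmetric; the 50% interval is 4.43 ± t·2.68 with t_{0.75,28} = 0.683.
Half-width: 0.683 × 2.68 = 1.831.
4.43 − 1.831 = 2.599; 4.43 + 1.831 = 6.261.

[2.599, 6.261]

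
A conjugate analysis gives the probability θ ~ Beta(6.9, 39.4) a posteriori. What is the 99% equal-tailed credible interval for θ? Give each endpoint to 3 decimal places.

[0.046, 0.307]

Posterior: Beta(6.9, 39.4).
Equal-tailed 99% interval: the 0.005 and 0.995 quantiles of Beta(6.9, 39.4).
Posterior mean ≈ 0.149, SD ≈ 0.052; a Normal approximation gives roughly [0.016, 0.282].
Exact: F⁻¹(0.005) = 0.046; F⁻¹(0.995) = 0.307.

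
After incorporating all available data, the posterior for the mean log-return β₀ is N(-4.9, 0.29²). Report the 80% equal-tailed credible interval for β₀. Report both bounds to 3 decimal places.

The posterior is symmetric, so the 80% equal-tailed interval is β₀ = -4.9 ± z·0.29 with z = 1.282.
Half-width: 1.282 × 0.29 = 0.372.
-4.9 − 0.372 = -5.272; -4.9 + 0.372 = -4.528.

[-5.272, -4.528]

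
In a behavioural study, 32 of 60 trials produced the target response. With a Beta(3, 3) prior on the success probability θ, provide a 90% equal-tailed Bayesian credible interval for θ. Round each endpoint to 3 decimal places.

[0.429, 0.630]

Posterior: Beta(3+32, 3+28) = Beta(35, 31).
Equal-tailed 90% interval: the 0.05 and 0.95 quantiles of Beta(35, 31).
Posterior mean ≈ 0.530, SD ≈ 0.061; a Normal approximation gives roughly [0.430, 0.631].
Exact: F⁻¹(0.05) = 0.429; F⁻¹(0.95) = 0.630.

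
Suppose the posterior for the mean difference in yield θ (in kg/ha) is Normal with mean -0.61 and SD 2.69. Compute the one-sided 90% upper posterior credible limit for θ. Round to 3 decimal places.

Need U with P(θ ≤ U) = 0.90: U = -0.61 + z_{0.1}·2.69.
z = 1.282; U = -0.61 + 1.282 × 2.69 = 2.837.

2.837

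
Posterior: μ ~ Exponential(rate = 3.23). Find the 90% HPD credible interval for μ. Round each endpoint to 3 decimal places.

[0.000, 0.713]

The exponential density is strictly decreasing on [0, ∞), so the HPD interval is anchored at 0: [0, q] with P(μ ≤ q) = 0.90.
q = −ln(1 − 0.90) / 3.23 = 2.3026 / 3.23 = 0.713.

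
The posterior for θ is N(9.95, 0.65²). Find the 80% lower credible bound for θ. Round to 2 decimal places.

Need L with P(θ ≥ L) = 0.80: L = 9.95 − z_{0.2}·0.65.
z = 0.842; L = 9.95 − 0.842 × 0.65 = 9.40.

9.40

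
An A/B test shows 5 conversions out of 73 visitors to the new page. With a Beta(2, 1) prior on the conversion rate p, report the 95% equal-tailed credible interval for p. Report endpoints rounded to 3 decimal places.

Posterior: Beta(2+5, 1+68) = Beta(7, 69).
Equal-tailed 95% interval: the 0.025 and 0.975 quantiles of Beta(7, 69).
Posterior mean ≈ 0.092, SD ≈ 0.033; a Normal approximation gives roughly [0.028, 0.157].
Exact: F⁻¹(0.025) = 0.038; F⁻¹(0.975) = 0.166.

[0.038, 0.166]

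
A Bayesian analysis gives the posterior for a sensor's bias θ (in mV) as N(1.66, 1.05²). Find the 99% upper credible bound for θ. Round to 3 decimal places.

4.103

Need U with P(θ ≤ U) = 0.99: U = 1.66 + z_{0.01}·1.05.
z = 2.326; U = 1.66 + 2.326 × 1.05 = 4.103.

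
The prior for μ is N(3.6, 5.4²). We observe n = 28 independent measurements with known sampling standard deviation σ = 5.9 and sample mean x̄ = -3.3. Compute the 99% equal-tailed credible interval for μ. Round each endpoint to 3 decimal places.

Posterior precision = 1/5.4² + 28/5.9² = 0.0343 + 0.8044 = 0.8387, so posterior SD = 1.0920.
Posterior mean = (3.6/5.4² + 28·-3.3/5.9²) / 0.8387 = -3.0179.
Interval: -3.0179 ± 2.576 × 1.0920 → [-5.831, -0.205].

[-5.831, -0.205]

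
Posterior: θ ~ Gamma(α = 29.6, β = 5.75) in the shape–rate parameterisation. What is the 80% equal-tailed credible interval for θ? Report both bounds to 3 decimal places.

Posterior: Gamma(shape 29.6, rate 5.75).
Equal-tailed 80% interval: Gamma(29.6, 5.75) quantiles at 0.1 and 0.9.
Posterior mean ≈ 5.148, SD ≈ 0.946; a Normal approximation gives roughly [3.935, 6.360].
Exact: lower = 3.979; upper = 6.392.

[3.979, 6.392]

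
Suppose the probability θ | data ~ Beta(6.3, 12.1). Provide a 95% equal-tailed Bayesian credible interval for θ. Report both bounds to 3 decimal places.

Posterior: Beta(6.3, 12.1).
Equal-tailed 95% interval: the 0.025 and 0.975 quantiles of Beta(6.3, 12.1).
Posterior mean ≈ 0.342, SD ≈ 0.108; a Normal approximation gives roughly [0.131, 0.554].
Exact: F⁻¹(0.025) = 0.151; F⁻¹(0.975) = 0.567.

[0.151, 0.567]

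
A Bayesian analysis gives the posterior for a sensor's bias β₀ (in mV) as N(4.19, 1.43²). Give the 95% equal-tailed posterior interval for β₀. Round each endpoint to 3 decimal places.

[1.387, 6.993]

The posterior is symmetric, so the 95% equal-tailed interval is β₀ = 4.19 ± z·1.43 with z = 1.960.
Half-width: 1.960 × 1.43 = 2.803.
4.19 − 2.803 = 1.387; 4.19 + 2.803 = 6.993.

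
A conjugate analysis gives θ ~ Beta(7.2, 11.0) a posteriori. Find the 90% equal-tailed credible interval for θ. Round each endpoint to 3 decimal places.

[0.218, 0.586]

Posterior: Beta(7.2, 11.0).
Equal-tailed 90% interval: the 0.05 and 0.95 quantiles of Beta(7.2, 11.0).
Posterior mean ≈ 0.396, SD ≈ 0.112; a Normal approximation gives roughly [0.212, 0.579].
Exact: F⁻¹(0.05) = 0.218; F⁻¹(0.95) = 0.586.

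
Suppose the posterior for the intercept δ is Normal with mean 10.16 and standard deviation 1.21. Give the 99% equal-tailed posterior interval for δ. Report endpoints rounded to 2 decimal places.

[7.04, 13.28]

The posterior is symmetric, so the 99% equal-tailed interval is δ = 10.16 ± z·1.21 with z = 2.576.
Half-width: 2.576 × 1.21 = 3.12.
10.16 − 3.12 = 7.04; 10.16 + 3.12 = 13.28.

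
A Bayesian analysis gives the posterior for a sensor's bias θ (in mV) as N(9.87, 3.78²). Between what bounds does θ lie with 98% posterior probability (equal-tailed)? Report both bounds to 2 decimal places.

The posterior is symmetric, so the 98% equal-tailed interval is θ = 9.87 ± z·3.78 with z = 2.326.
Half-width: 2.326 × 3.78 = 8.79.
9.87 − 8.79 = 1.08; 9.87 + 8.79 = 18.66.

[1.08, 18.66]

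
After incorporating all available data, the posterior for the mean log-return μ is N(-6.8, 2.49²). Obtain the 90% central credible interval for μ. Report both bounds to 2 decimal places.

The posterior is symmetric, so the 90% equal-tailed interval is μ = -6.8 ± z·2.49 with z = 1.645.
Half-width: 1.645 × 2.49 = 4.10.
-6.8 − 4.10 = -10.90; -6.8 + 4.10 = -2.70.

[-10.90, -2.70]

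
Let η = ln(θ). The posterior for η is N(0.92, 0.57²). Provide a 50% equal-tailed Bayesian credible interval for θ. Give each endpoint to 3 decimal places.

On the log scale the 50% interval is 0.92 ± 0.674 × 0.57 = [0.5355, 1.3045].
Exponentiate: [e^0.5355, e^1.3045] = [1.708, 3.686].

[1.708, 3.686]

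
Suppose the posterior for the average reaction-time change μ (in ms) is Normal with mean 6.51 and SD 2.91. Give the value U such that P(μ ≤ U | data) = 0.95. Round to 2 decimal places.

11.30

Need U with P(μ ≤ U) = 0.95: U = 6.51 + z_{0.05}·2.91.
z = 1.645; U = 6.51 + 1.645 × 2.91 = 11.30.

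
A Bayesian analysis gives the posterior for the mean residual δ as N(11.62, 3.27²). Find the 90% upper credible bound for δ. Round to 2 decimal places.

15.81

Need U with P(δ ≤ U) = 0.90: U = 11.62 + z_{0.1}·3.27.
z = 1.282; U = 11.62 + 1.282 × 3.27 = 15.81.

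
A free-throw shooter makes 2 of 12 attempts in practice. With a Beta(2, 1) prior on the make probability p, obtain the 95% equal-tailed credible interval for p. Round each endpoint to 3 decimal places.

[0.084, 0.508]

Posterior: Beta(2+2, 1+10) = Beta(4, 11).
Equal-tailed 95% interval: the 0.025 and 0.975 quantiles of Beta(4, 11).
Posterior mean ≈ 0.267, SD ≈ 0.111; a Normal approximation gives roughly [0.050, 0.483].
Exact: F⁻¹(0.025) = 0.084; F⁻¹(0.975) = 0.508.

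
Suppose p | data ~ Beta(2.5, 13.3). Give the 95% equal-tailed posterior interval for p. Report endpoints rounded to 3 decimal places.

[0.029, 0.368]

Posterior: Beta(2.5, 13.3).
Equal-tailed 95% interval: the 0.025 and 0.975 quantiles of Beta(2.5, 13.3).
Posterior mean ≈ 0.158, SD ≈ 0.089; a Normal approximation gives roughly [-0.016, 0.333].
Exact: F⁻¹(0.025) = 0.029; F⁻¹(0.975) = 0.368.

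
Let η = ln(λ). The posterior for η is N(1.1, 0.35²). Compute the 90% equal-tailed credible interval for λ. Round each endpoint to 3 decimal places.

On the log scale the 90% interval is 1.1 ± 1.645 × 0.35 = [0.5243, 1.6757].
Exponentiate: [e^0.5243, e^1.6757] = [1.689, 5.343].

[1.689, 5.343]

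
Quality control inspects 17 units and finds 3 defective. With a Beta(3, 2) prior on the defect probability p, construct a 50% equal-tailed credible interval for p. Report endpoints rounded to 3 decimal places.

Posterior: Beta(3+3, 2+14) = Beta(6, 16).
Equal-tailed 50% interval: the 0.25 and 0.75 quantiles of Beta(6, 16).
Posterior mean ≈ 0.273, SD ≈ 0.093; a Normal approximation gives roughly [0.210, 0.335].
Exact: F⁻¹(0.25) = 0.205; F⁻¹(0.75) = 0.333.

[0.205, 0.333]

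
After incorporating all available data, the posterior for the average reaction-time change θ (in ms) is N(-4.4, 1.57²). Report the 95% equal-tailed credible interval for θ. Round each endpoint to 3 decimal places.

The posterior is symmetric, so the 95% equal-tailed interval is θ = -4.4 ± z·1.57 with z = 1.960.
Half-width: 1.960 × 1.57 = 3.077.
-4.4 − 3.077 = -7.477; -4.4 + 3.077 = -1.323.

[-7.477, -1.323]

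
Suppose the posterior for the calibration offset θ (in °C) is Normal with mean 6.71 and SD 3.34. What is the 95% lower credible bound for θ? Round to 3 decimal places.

1.216

Need L with P(θ ≥ L) = 0.95: L = 6.71 − z_{0.05}·3.34.
z = 1.645; L = 6.71 − 1.645 × 3.34 = 1.216.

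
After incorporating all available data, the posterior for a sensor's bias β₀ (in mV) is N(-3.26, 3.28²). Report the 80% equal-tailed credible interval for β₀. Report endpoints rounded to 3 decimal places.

[-7.463, 0.943]

The posterior is symmetric, so the 80% equal-tailed interval is β₀ = -3.26 ± z·3.28 with z = 1.282.
Half-width: 1.282 × 3.28 = 4.203.
-3.26 − 4.203 = -7.463; -3.26 + 4.203 = 0.943.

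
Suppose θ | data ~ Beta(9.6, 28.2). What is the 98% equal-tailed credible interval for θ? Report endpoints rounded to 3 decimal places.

Posterior: Beta(9.6, 28.2).
Equal-tailed 98% interval: the 0.01 and 0.99 quantiles of Beta(9.6, 28.2).
Posterior mean ≈ 0.254, SD ≈ 0.070; a Normal approximation gives roughly [0.091, 0.417].
Exact: F⁻¹(0.01) = 0.113; F⁻¹(0.99) = 0.433.

[0.113, 0.433]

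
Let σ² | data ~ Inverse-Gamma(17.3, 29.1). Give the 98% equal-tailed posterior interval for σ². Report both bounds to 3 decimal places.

Inverse-Gamma(17.3, 29.1) quantiles: F⁻¹(0.01) and F⁻¹(0.99).
Equivalently, 1/σ² ~ Gamma(17.3, rate = 29.1); invert its 0.99 and 0.01 quantiles.
Posterior mean ≈ 1.785, SD ≈ 0.456; a Normal approximation gives roughly [0.723, 2.847].
Exact: lower = 1.024; upper = 3.194.

[1.024, 3.194]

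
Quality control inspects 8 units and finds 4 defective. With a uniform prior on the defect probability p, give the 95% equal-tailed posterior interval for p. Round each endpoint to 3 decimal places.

Posterior: Beta(1+4, 1+4) = Beta(5, 5).
Equal-tailed 95% interval: the 0.025 and 0.975 quantiles of Beta(5, 5).
Posterior mean ≈ 0.500, SD ≈ 0.151; a Normal approximation gives roughly [0.205, 0.795].
Exact: F⁻¹(0.025) = 0.212; F⁻¹(0.975) = 0.788.

[0.212, 0.788]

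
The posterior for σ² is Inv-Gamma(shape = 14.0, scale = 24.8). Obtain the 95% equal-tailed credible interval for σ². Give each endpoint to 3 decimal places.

[1.116, 3.240]

Inverse-Gamma(14.0, 24.8) quantiles: F⁻¹(0.025) and F⁻¹(0.975).
Equivalently, 1/σ² ~ Gamma(14.0, rate = 24.8); invert its 0.975 and 0.025 quantiles.
Posterior mean ≈ 1.908, SD ≈ 0.551; a Normal approximation gives roughly [0.828, 2.987].
Exact: lower = 1.116; upper = 3.240.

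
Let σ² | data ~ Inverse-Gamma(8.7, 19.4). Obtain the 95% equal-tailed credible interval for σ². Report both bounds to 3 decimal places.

[1.263, 4.956]

Inverse-Gamma(8.7, 19.4) quantiles: F⁻¹(0.025) and F⁻¹(0.975).
Equivalently, 1/σ² ~ Gamma(8.7, rate = 19.4); invert its 0.975 and 0.025 quantiles.
Posterior mean ≈ 2.519, SD ≈ 0.973; a Normal approximation gives roughly [0.612, 4.427].
Exact: lower = 1.263; upper = 4.956.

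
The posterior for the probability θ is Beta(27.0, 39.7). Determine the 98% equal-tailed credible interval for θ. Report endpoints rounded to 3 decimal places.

[0.271, 0.546]

Posterior: Beta(27.0, 39.7).
Equal-tailed 98% interval: the 0.01 and 0.99 quantiles of Beta(27.0, 39.7).
Posterior mean ≈ 0.405, SD ≈ 0.060; a Normal approximation gives roughly [0.266, 0.544].
Exact: F⁻¹(0.01) = 0.271; F⁻¹(0.99) = 0.546.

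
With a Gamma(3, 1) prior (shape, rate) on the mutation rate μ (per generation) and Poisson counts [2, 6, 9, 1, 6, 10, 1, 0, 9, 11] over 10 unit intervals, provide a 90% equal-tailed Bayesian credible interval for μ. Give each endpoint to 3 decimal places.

[4.188, 6.461]

Posterior: Gamma(3+55, 1+10) = Gamma(58, 11) (shape, rate).
Equal-tailed 90% interval: Gamma(58, 11) quantiles at 0.05 and 0.95.
Posterior mean ≈ 5.273, SD ≈ 0.692; a Normal approximation gives roughly [4.134, 6.412].
Exact: lower = 4.188; upper = 6.461.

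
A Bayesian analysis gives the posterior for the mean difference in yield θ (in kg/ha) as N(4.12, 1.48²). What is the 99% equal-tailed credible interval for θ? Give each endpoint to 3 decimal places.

[0.308, 7.932]

The posterior is symmetric, so the 99% equal-tailed interval is θ = 4.12 ± z·1.48 with z = 2.576.
Half-width: 2.576 × 1.48 = 3.812.
4.12 − 3.812 = 0.308; 4.12 + 3.812 = 7.932.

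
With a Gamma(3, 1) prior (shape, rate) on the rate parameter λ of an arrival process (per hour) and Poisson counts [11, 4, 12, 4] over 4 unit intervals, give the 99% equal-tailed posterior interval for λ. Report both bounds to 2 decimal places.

Posterior: Gamma(3+31, 1+4) = Gamma(34, 5) (shape, rate).
Equal-tailed 99% interval: Gamma(34, 5) quantiles at 0.005 and 0.995.
Posterior mean ≈ 6.80, SD ≈ 1.17; a Normal approximation gives roughly [3.80, 9.80].
Exact: lower = 4.17; upper = 10.18.

[4.17, 10.18]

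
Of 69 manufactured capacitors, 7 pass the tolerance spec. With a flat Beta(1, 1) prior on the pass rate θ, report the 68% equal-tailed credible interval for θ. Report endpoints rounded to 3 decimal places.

[0.076, 0.149]

Posterior: Beta(1+7, 1+62) = Beta(8, 63).
Equal-tailed 68% interval: the 0.16 and 0.84 quantiles of Beta(8, 63).
Posterior mean ≈ 0.113, SD ≈ 0.037; a Normal approximation gives roughly [0.076, 0.150].
Exact: F⁻¹(0.16) = 0.076; F⁻¹(0.84) = 0.149.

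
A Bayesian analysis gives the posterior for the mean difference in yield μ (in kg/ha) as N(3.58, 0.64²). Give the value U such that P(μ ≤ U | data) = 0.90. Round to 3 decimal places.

4.400

Need U with P(μ ≤ U) = 0.90: U = 3.58 + z_{0.1}·0.64.
z = 1.282; U = 3.58 + 1.282 × 0.64 = 4.400.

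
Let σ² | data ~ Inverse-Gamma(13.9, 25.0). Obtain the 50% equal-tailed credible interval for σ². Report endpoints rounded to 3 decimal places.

Inverse-Gamma(13.9, 25.0) quantiles: F⁻¹(0.25) and F⁻¹(0.75).
Equivalently, 1/σ² ~ Gamma(13.9, rate = 25.0); invert its 0.75 and 0.25 quantiles.
Posterior mean ≈ 1.938, SD ≈ 0.562; a Normal approximation gives roughly [1.559, 2.317].
Exact: lower = 1.543; upper = 2.225.

[1.543, 2.225]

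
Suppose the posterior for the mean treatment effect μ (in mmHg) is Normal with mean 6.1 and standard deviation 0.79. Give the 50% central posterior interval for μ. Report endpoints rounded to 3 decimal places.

[5.567, 6.633]

The posterior is symmetric, so the 50% equal-tailed interval is μ = 6.1 ± z·0.79 with z = 0.674.
Half-width: 0.674 × 0.79 = 0.533.
6.1 − 0.533 = 5.567; 6.1 + 0.533 = 6.633.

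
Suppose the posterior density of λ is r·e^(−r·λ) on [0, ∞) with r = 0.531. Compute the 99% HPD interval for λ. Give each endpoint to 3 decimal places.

[0.000, 8.673]

The exponential density is strictly decreasing on [0, ∞), so the HPD interval is anchored at 0: [0, q] with P(λ ≤ q) = 0.99.
q = −ln(1 − 0.99) / 0.531 = 4.6052 / 0.531 = 8.673.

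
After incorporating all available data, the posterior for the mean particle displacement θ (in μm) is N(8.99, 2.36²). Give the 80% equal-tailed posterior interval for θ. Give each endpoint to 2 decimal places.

[5.97, 12.01]

The posterior is symmetric, so the 80% equal-tailed interval is θ = 8.99 ± z·2.36 with z = 1.282.
Half-width: 1.282 × 2.36 = 3.02.
8.99 − 3.02 = 5.97; 8.99 + 3.02 = 12.01.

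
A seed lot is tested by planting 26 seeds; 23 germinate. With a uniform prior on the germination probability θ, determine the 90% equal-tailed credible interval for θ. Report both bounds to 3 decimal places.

[0.737, 0.948]

Posterior: Beta(1+23, 1+3) = Beta(24, 4).
Equal-tailed 90% interval: the 0.05 and 0.95 quantiles of Beta(24, 4).
Posterior mean ≈ 0.857, SD ≈ 0.065; a Normal approximation gives roughly [0.750, 0.964].
Exact: F⁻¹(0.05) = 0.737; F⁻¹(0.95) = 0.948.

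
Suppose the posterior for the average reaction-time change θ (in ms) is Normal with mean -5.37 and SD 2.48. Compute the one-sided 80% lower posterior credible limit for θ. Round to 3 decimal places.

Need L with P(θ ≥ L) = 0.80: L = -5.37 − z_{0.2}·2.48.
z = 0.842; L = -5.37 − 0.842 × 2.48 = -7.457.

-7.457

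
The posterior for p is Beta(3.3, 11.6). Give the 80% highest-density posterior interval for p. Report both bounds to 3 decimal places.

The posterior is unimodal and skewed, so the HPD interval has equal density at both endpoints and is the shortest 80% interval.
Solving f(0.074) = f(0.332) with F(0.332) − F(0.074) = 0.80 gives [0.074, 0.332].
For comparison, the equal-tailed interval is [0.096, 0.364]; the HPD is narrower and shifted toward the mode.

[0.074, 0.332]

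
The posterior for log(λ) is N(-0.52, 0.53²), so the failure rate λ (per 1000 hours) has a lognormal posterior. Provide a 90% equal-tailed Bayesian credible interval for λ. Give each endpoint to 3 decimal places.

[0.249, 1.422]

On the log scale the 90% interval is -0.52 ± 1.645 × 0.53 = [-1.3918, 0.3518].
Exponentiate: [e^-1.3918, e^0.3518] = [0.249, 1.422].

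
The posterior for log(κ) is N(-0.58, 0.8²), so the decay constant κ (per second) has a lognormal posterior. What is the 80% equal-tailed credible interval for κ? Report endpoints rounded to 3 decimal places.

On the log scale the 80% interval is -0.58 ± 1.282 × 0.8 = [-1.6052, 0.4452].
Exponentiate: [e^-1.6052, e^0.4452] = [0.201, 1.561].

[0.201, 1.561]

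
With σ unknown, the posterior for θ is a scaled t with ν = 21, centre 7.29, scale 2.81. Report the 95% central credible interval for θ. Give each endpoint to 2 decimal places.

[1.45, 13.13]

The t_21 distribution is symmetric; the 95% interval is 7.29 ± t·2.81 with t_{0.975,21} = 2.080.
Half-width: 2.080 × 2.81 = 5.84.
7.29 − 5.84 = 1.45; 7.29 + 5.84 = 13.13.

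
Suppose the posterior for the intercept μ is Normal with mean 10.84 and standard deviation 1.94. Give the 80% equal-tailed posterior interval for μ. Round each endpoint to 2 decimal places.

The posterior is symmetric, so the 80% equal-tailed interval is μ = 10.84 ± z·1.94 with z = 1.282.
Half-width: 1.282 × 1.94 = 2.49.
10.84 − 2.49 = 8.35; 10.84 + 2.49 = 13.33.

[8.35, 13.33]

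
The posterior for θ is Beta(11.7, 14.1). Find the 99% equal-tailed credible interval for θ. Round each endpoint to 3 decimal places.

Posterior: Beta(11.7, 14.1).
Equal-tailed 99% interval: the 0.005 and 0.995 quantiles of Beta(11.7, 14.1).
Posterior mean ≈ 0.453, SD ≈ 0.096; a Normal approximation gives roughly [0.206, 0.701].
Exact: F⁻¹(0.005) = 0.221; F⁻¹(0.995) = 0.699.

[0.221, 0.699]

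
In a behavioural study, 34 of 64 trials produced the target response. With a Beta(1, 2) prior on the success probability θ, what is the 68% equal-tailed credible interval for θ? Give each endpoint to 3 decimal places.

Posterior: Beta(1+34, 2+30) = Beta(35, 32).
Equal-tailed 68% interval: the 0.16 and 0.84 quantiles of Beta(35, 32).
Posterior mean ≈ 0.522, SD ≈ 0.061; a Normal approximation gives roughly [0.462, 0.583].
Exact: F⁻¹(0.16) = 0.462; F⁻¹(0.84) = 0.583.

[0.462, 0.583]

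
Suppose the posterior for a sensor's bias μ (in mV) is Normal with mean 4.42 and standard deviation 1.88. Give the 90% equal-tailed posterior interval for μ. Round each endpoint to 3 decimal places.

[1.328, 7.512]

The posterior is symmetric, so the 90% equal-tailed interval is μ = 4.42 ± z·1.88 with z = 1.645.
Half-width: 1.645 × 1.88 = 3.092.
4.42 − 3.092 = 1.328; 4.42 + 3.092 = 7.512.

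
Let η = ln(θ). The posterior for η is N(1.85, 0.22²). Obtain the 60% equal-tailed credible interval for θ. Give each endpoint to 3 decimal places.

On the log scale the 60% interval is 1.85 ± 0.842 × 0.22 = [1.6648, 2.0352].
Exponentiate: [e^1.6648, e^2.0352] = [5.285, 7.653].

[5.285, 7.653]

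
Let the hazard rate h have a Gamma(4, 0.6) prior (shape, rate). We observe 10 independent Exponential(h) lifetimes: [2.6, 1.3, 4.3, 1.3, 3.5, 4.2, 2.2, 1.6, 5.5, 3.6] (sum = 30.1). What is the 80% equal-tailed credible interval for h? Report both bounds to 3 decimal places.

[0.308, 0.618]

Posterior: Gamma(4+10, 0.6+30.1) = Gamma(14, 30.7) (shape, rate).
Equal-tailed 80% interval: Gamma(14, 30.7) quantiles at 0.1 and 0.9.
Posterior mean ≈ 0.456, SD ≈ 0.122; a Normal approximation gives roughly [0.300, 0.612].
Exact: lower = 0.308; upper = 0.618.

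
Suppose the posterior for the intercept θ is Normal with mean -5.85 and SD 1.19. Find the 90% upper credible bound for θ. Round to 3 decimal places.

Need U with P(θ ≤ U) = 0.90: U = -5.85 + z_{0.1}·1.19.
z = 1.282; U = -5.85 + 1.282 × 1.19 = -4.325.

-4.325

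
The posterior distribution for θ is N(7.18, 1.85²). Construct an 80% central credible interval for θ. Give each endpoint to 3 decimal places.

The posterior is symmetric, so the 80% equal-tailed interval is θ = 7.18 ± z·1.85 with z = 1.282.
Half-width: 1.282 × 1.85 = 2.371.
7.18 − 2.371 = 4.809; 7.18 + 2.371 = 9.551.

[4.809, 9.551]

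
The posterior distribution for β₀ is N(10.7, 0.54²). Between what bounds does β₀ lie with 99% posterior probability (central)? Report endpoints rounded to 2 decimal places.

The posterior is symmetric, so the 99% equal-tailed interval is β₀ = 10.7 ± z·0.54 with z = 2.576.
Half-width: 2.576 × 0.54 = 1.39.
10.7 − 1.39 = 9.31; 10.7 + 1.39 = 12.09.

[9.31, 12.09]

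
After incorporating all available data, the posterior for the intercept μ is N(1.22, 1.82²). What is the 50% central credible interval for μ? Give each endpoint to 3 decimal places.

The posterior is symmetric, so the 50% equal-tailed interval is μ = 1.22 ± z·1.82 with z = 0.674.
Half-width: 0.674 × 1.82 = 1.228.
1.22 − 1.228 = -0.008; 1.22 + 1.228 = 2.448.

[-0.008, 2.448]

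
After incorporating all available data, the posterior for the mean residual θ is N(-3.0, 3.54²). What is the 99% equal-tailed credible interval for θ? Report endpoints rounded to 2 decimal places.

The posterior is symmetric, so the 99% equal-tailed interval is θ = -3.0 ± z·3.54 with z = 2.576.
Half-width: 2.576 × 3.54 = 9.12.
-3.0 − 9.12 = -12.12; -3.0 + 9.12 = 6.12.

[-12.12, 6.12]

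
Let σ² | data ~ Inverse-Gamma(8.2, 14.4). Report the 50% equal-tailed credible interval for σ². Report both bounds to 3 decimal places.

[1.453, 2.348]

Inverse-Gamma(8.2, 14.4) quantiles: F⁻¹(0.25) and F⁻¹(0.75).
Equivalently, 1/σ² ~ Gamma(8.2, rate = 14.4); invert its 0.75 and 0.25 quantiles.
Posterior mean ≈ 2.000, SD ≈ 0.803; a Normal approximation gives roughly [1.458, 2.542].
Exact: lower = 1.453; upper = 2.348.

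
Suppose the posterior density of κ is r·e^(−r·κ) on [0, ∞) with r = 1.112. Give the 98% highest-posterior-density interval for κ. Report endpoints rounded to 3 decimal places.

[0.000, 3.518]

The exponential density is strictly decreasing on [0, ∞), so the HPD interval is anchored at 0: [0, q] with P(κ ≤ q) = 0.98.
q = −ln(1 − 0.98) / 1.112 = 3.9120 / 1.112 = 3.518.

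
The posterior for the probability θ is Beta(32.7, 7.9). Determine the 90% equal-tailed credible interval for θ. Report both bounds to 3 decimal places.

[0.696, 0.897]

Posterior: Beta(32.7, 7.9).
Equal-tailed 90% interval: the 0.05 and 0.95 quantiles of Beta(32.7, 7.9).
Posterior mean ≈ 0.805, SD ≈ 0.061; a Normal approximation gives roughly [0.704, 0.906].
Exact: F⁻¹(0.05) = 0.696; F⁻¹(0.95) = 0.897.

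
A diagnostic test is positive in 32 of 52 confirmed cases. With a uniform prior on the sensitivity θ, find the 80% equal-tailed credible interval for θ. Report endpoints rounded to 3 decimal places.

Posterior: Beta(1+32, 1+20) = Beta(33, 21).
Equal-tailed 80% interval: the 0.1 and 0.9 quantiles of Beta(33, 21).
Posterior mean ≈ 0.611, SD ≈ 0.066; a Normal approximation gives roughly [0.527, 0.695].
Exact: F⁻¹(0.1) = 0.525; F⁻¹(0.9) = 0.695.

[0.525, 0.695]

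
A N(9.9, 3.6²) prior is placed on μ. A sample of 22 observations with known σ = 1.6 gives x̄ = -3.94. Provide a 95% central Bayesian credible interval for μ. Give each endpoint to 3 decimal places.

[-4.482, -3.151]

Posterior precision = 1/3.6² + 22/1.6² = 0.0772 + 8.5937 = 8.6709, so posterior SD = 0.3396.
Posterior mean = (9.9/3.6² + 22·-3.94/1.6²) / 8.6709 = -3.8168.
Interval: -3.8168 ± 1.960 × 0.3396 → [-4.482, -3.151].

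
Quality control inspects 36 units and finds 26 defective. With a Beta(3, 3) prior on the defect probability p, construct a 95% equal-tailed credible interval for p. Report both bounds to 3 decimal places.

Posterior: Beta(3+26, 3+10) = Beta(29, 13).
Equal-tailed 95% interval: the 0.025 and 0.975 quantiles of Beta(29, 13).
Posterior mean ≈ 0.690, SD ≈ 0.070; a Normal approximation gives roughly [0.552, 0.829].
Exact: F⁻¹(0.025) = 0.545; F⁻¹(0.975) = 0.819.

[0.545, 0.819]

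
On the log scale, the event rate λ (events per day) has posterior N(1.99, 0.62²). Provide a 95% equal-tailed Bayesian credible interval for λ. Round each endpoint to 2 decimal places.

[2.17, 24.66]

On the log scale the 95% interval is 1.99 ± 1.960 × 0.62 = [0.7748, 3.2052].
Exponentiate: [e^0.7748, e^3.2052] = [2.17, 24.66].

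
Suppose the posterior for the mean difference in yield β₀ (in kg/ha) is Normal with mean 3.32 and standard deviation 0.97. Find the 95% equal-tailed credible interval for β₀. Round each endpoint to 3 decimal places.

[1.419, 5.221]

The posterior is symmetric, so the 95% equal-tailed interval is β₀ = 3.32 ± z·0.97 with z = 1.960.
Half-width: 1.960 × 0.97 = 1.901.
3.32 − 1.901 = 1.419; 3.32 + 1.901 = 5.221.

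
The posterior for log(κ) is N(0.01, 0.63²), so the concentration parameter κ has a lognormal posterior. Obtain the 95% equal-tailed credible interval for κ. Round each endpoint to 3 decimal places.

[0.294, 3.472]

On the log scale the 95% interval is 0.01 ± 1.960 × 0.63 = [-1.2248, 1.2448].
Exponentiate: [e^-1.2248, e^1.2448] = [0.294, 3.472].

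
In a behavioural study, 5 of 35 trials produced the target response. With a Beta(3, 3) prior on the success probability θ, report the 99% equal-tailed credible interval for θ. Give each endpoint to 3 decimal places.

Posterior: Beta(3+5, 3+30) = Beta(8, 33).
Equal-tailed 99% interval: the 0.005 and 0.995 quantiles of Beta(8, 33).
Posterior mean ≈ 0.195, SD ≈ 0.061; a Normal approximation gives roughly [0.038, 0.353].
Exact: F⁻¹(0.005) = 0.068; F⁻¹(0.995) = 0.376.

[0.068, 0.376]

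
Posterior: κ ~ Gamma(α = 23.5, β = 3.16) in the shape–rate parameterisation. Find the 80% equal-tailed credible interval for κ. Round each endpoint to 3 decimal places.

Posterior: Gamma(shape 23.5, rate 3.16).
Equal-tailed 80% interval: Gamma(23.5, 3.16) quantiles at 0.1 and 0.9.
Posterior mean ≈ 7.437, SD ≈ 1.534; a Normal approximation gives roughly [5.471, 9.403].
Exact: lower = 5.551; upper = 9.458.

[5.551, 9.458]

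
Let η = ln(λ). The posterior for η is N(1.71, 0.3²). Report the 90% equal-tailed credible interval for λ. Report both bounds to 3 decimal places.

On the log scale the 90% interval is 1.71 ± 1.645 × 0.3 = [1.2165, 2.2035].
Exponentiate: [e^1.2165, e^2.2035] = [3.376, 9.056].

[3.376, 9.056]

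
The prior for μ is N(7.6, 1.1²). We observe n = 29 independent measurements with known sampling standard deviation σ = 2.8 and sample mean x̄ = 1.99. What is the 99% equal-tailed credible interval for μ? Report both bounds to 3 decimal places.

Posterior precision = 1/1.1² + 29/2.8² = 0.8264 + 3.6990 = 4.5254, so posterior SD = 0.4701.
Posterior mean = (7.6/1.1² + 29·1.99/2.8²) / 4.5254 = 3.0145.
Interval: 3.0145 ± 2.576 × 0.4701 → [1.804, 4.225].

[1.804, 4.225]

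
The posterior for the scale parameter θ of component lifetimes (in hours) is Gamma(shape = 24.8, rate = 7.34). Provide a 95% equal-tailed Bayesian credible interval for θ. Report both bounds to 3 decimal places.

Posterior: Gamma(shape 24.8, rate 7.34).
Equal-tailed 95% interval: Gamma(24.8, 7.34) quantiles at 0.025 and 0.975.
Posterior mean ≈ 3.379, SD ≈ 0.678; a Normal approximation gives roughly [2.049, 4.709].
Exact: lower = 2.182; upper = 4.833.

[2.182, 4.833]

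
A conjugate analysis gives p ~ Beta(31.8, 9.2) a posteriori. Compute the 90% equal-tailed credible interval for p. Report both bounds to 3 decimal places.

Posterior: Beta(31.8, 9.2).
Equal-tailed 90% interval: the 0.05 and 0.95 quantiles of Beta(31.8, 9.2).
Posterior mean ≈ 0.776, SD ≈ 0.064; a Normal approximation gives roughly [0.670, 0.881].
Exact: F⁻¹(0.05) = 0.662; F⁻¹(0.95) = 0.873.

[0.662, 0.873]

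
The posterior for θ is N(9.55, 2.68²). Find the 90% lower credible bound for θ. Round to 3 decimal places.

Need L with P(θ ≥ L) = 0.90: L = 9.55 − z_{0.1}·2.68.
z = 1.282; L = 9.55 − 1.282 × 2.68 = 6.115.

6.115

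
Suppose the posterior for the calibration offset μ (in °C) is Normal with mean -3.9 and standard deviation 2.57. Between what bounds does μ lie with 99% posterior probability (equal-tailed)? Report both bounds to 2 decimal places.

[-10.52, 2.72]

The posterior is symmetric, so the 99% equal-tailed interval is μ = -3.9 ± z·2.57 with z = 2.576.
Half-width: 2.576 × 2.57 = 6.62.
-3.9 − 6.62 = -10.52; -3.9 + 6.62 = 2.72.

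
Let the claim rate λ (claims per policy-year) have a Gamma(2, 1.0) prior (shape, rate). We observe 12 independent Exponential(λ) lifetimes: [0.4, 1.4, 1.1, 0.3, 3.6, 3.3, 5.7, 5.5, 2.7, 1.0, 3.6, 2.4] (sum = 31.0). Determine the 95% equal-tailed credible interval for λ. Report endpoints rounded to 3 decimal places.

[0.239, 0.695]

Posterior: Gamma(2+12, 1.0+31.0) = Gamma(14, 32.0) (shape, rate).
Equal-tailed 95% interval: Gamma(14, 32.0) quantiles at 0.025 and 0.975.
Posterior mean ≈ 0.438, SD ≈ 0.117; a Normal approximation gives roughly [0.208, 0.667].
Exact: lower = 0.239; upper = 0.695.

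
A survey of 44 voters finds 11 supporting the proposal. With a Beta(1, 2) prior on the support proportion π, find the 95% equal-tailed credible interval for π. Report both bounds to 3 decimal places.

Posterior: Beta(1+11, 2+33) = Beta(12, 35).
Equal-tailed 95% interval: the 0.025 and 0.975 quantiles of Beta(12, 35).
Posterior mean ≈ 0.255, SD ≈ 0.063; a Normal approximation gives roughly [0.132, 0.379].
Exact: F⁻¹(0.025) = 0.143; F⁻¹(0.975) = 0.388.

[0.143, 0.388]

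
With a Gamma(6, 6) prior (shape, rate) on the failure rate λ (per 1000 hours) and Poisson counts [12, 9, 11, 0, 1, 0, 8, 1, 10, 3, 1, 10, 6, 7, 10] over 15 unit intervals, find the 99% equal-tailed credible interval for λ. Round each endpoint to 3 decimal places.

[3.418, 5.809]

Posterior: Gamma(6+89, 6+15) = Gamma(95, 21) (shape, rate).
Equal-tailed 99% interval: Gamma(95, 21) quantiles at 0.005 and 0.995.
Posterior mean ≈ 4.524, SD ≈ 0.464; a Normal approximation gives roughly [3.328, 5.719].
Exact: lower = 3.418; upper = 5.809.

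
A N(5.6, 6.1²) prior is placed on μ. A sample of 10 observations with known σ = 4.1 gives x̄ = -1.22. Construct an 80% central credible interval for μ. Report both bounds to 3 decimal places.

[-2.550, 0.700]

Posterior precision = 1/6.1² + 10/4.1² = 0.0269 + 0.5949 = 0.6218, so posterior SD = 1.2682.
Posterior mean = (5.6/6.1² + 10·-1.22/4.1²) / 0.6218 = -0.9252.
Interval: -0.9252 ± 1.282 × 1.2682 → [-2.550, 0.700].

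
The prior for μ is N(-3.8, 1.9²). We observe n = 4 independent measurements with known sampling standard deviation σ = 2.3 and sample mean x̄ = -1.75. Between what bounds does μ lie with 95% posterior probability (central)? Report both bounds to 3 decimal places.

[-4.228, -0.371]

Posterior precision = 1/1.9² + 4/2.3² = 0.2770 + 0.7561 = 1.0332, so posterior SD = 0.9838.
Posterior mean = (-3.8/1.9² + 4·-1.75/2.3²) / 1.0332 = -2.2996.
Interval: -2.2996 ± 1.960 × 0.9838 → [-4.228, -0.371].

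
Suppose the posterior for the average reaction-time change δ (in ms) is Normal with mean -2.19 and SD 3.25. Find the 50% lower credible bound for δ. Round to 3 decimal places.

-2.190

Need L with P(δ ≥ L) = 0.50: L = -2.19 − z_{0.5}·3.25.
z = 0.000; L = -2.19 − 0.000 × 3.25 = -2.190.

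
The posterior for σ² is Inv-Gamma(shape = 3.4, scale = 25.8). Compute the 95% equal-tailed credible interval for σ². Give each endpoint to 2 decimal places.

Inverse-Gamma(3.4, 25.8) quantiles: F⁻¹(0.025) and F⁻¹(0.975).
Equivalently, 1/σ² ~ Gamma(3.4, rate = 25.8); invert its 0.975 and 0.025 quantiles.
Posterior mean ≈ 10.75, SD ≈ 9.09; a Normal approximation gives roughly [-7.06, 28.56].
Exact: lower = 3.29; upper = 32.33.

[3.29, 32.33]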